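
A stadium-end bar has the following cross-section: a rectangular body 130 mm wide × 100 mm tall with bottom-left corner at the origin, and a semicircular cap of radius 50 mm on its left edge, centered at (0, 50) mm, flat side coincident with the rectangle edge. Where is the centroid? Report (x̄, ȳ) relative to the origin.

x̄ = 45.00 mm, ȳ = 50.00 mm

Part | A | x̄ᵢ | ȳᵢ | A·x̄ᵢ | A·ȳᵢ
rectangular body | 13000.00 | 65.00 | 50.00 | 845000.00 | 650000.00
semicircular end | 3926.99 | -21.22 | 50.00 | -83333.33 | 196349.54
Σ | 16926.99 |  |  | 761666.67 | 846349.54
x̄ = 761666.67 / 16926.99 = 45.00 mm
ȳ = 846349.54 / 16926.99 = 50.00 mm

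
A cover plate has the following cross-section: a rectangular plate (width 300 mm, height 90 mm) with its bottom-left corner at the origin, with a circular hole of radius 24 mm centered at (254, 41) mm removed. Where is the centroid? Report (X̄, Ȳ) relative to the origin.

Part | A | x̄ᵢ | ȳᵢ | A·x̄ᵢ | A·ȳᵢ
plate | 27000.00 | 150.00 | 45.00 | 4050000.00 | 1215000.00
hole | -1809.56 | 254.00 | 41.00 | -459627.57 | -74191.85
Σ | 25190.44 |  |  | 3590372.43 | 1140808.15
X̄ = 3590372.43 / 25190.44 = 142.53 mm
Ȳ = 1140808.15 / 25190.44 = 45.29 mm

X̄ = 142.53 mm, Ȳ = 45.29 mm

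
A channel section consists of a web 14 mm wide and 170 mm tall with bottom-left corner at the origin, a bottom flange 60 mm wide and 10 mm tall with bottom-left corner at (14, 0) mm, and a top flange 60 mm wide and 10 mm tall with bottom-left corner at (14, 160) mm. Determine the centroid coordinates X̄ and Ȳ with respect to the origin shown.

X̄ = 19.40 mm, Ȳ = 85.00 mm

web: A = 14 × 170 = 2380.00, centroid at (7.00, 85.00).
bottom flange: A = 60 × 10 = 600.00, centroid at (44.00, 5.00).
top flange: A = 60 × 10 = 600.00, centroid at (44.00, 165.00).
ΣA = 3580.00 mm²
ΣAX̄ = (2380.00)(7.00) + (600.00)(44.00) + (600.00)(44.00) = 69460.00 mm³
ΣAȲ = (2380.00)(85.00) + (600.00)(5.00) + (600.00)(165.00) = 304300.00 mm³
X̄ = 69460.00 / 3580.00 = 19.40 mm
Ȳ = 304300.00 / 3580.00 = 85.00 mm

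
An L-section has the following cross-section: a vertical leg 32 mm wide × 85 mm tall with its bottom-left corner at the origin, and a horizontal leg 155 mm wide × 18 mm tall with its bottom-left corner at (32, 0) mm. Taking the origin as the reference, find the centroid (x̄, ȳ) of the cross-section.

Part | A | x̄ᵢ | ȳᵢ | A·x̄ᵢ | A·ȳᵢ
vertical leg | 2720.00 | 16.00 | 42.50 | 43520.00 | 115600.00
horizontal leg | 2790.00 | 109.50 | 9.00 | 305505.00 | 25110.00
Σ | 5510.00 |  |  | 349025.00 | 140710.00
x̄ = 349025.00 / 5510.00 = 63.34 mm
ȳ = 140710.00 / 5510.00 = 25.54 mm

x̄ = 63.34 mm, ȳ = 25.54 mm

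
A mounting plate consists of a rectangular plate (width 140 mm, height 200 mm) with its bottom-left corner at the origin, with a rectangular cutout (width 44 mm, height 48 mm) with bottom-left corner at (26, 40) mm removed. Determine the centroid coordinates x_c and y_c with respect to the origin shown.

plate: A = 140 × 200 = 28000.00, centroid at (70.00, 100.00).
hole: A = −(44 × 48) = -2112.00, centroid at (48.00, 64.00).
ΣA = 25888.00 mm², ΣAx_c = 1858624.00 mm³, ΣAy_c = 2664832.00 mm³.
x_c = 1858624.00/25888.00 = 71.79 mm; y_c = 2664832.00/25888.00 = 102.94 mm.

x_c = 71.79 mm, y_c = 102.94 mm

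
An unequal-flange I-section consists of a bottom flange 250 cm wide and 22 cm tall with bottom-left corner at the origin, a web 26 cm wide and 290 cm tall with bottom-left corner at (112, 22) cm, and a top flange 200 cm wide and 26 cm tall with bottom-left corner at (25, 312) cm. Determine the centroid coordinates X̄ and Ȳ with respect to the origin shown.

X̄ = 125.00 cm, Ȳ = 165.00 cm

bottom flange: A = 250 × 22 = 5500.00, centroid at (125.00, 11.00).
web: A = 26 × 290 = 7540.00, centroid at (125.00, 167.00).
top flange: A = 200 × 26 = 5200.00, centroid at (125.00, 325.00).
ΣA = 18240.00 cm², ΣAX̄ = 2280000.00 cm³, ΣAȲ = 3009680.00 cm³.
X̄ = 2280000.00/18240.00 = 125.00 cm; Ȳ = 3009680.00/18240.00 = 165.00 cm.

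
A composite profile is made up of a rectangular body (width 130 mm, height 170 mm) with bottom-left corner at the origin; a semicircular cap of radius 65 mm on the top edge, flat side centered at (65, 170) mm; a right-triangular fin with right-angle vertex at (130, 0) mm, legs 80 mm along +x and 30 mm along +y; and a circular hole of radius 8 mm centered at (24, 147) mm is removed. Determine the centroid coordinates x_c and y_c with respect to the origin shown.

x_c = 68.98 mm, y_c = 106.68 mm

Part | A | x̄ᵢ | ȳᵢ | A·x̄ᵢ | A·ȳᵢ
rectangular body | 22100.00 | 65.00 | 85.00 | 1436500.00 | 1878500.00
semicircular top | 6636.61 | 65.00 | 197.59 | 431379.94 | 1311307.80
triangular fin | 1200.00 | 156.67 | 10.00 | 188000.00 | 12000.00
hole | -201.06 | 24.00 | 147.00 | -4825.49 | -29556.10
Σ | 29735.55 |  |  | 2051054.45 | 3172251.69
x_c = 2051054.45 / 29735.55 = 68.98 mm
y_c = 3172251.69 / 29735.55 = 106.68 mm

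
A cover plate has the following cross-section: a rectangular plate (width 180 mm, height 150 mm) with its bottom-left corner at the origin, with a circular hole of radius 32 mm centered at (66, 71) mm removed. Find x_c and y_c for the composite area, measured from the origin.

plate: A = 180 × 150 = 27000.00, centroid at (90.00, 75.00).
hole: A = −π·32² = -3216.99, centroid at (66.00, 71.00).
ΣA = 23783.01 mm², ΣAx_c = 2217678.60 mm³, ΣAy_c = 1796593.65 mm³.
x_c = 2217678.60/23783.01 = 93.25 mm; y_c = 1796593.65/23783.01 = 75.54 mm.

x_c = 93.25 mm, y_c = 75.54 mm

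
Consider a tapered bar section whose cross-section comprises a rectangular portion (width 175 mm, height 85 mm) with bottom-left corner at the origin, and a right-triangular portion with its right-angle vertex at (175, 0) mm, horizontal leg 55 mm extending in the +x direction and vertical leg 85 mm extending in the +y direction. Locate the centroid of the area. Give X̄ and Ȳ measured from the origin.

X̄ = 101.87 mm, Ȳ = 40.58 mm

rectangular portion: A = 175 × 85 = 14875.00, centroid at (87.50, 42.50).
triangular portion: A = ½·55·85 = 2337.50, centroid at (193.33, 28.33).
ΣA = 17212.50 mm², ΣAX̄ = 1753479.17 mm³, ΣAȲ = 698416.67 mm³.
X̄ = 1753479.17/17212.50 = 101.87 mm; Ȳ = 698416.67/17212.50 = 40.58 mm.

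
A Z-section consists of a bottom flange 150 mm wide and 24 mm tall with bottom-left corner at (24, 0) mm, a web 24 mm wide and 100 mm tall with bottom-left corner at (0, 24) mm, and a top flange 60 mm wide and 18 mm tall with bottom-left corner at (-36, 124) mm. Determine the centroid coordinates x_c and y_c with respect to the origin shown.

bottom flange: A = 150 × 24 = 3600.00, centroid at (99.00, 12.00).
web: A = 24 × 100 = 2400.00, centroid at (12.00, 74.00).
top flange: A = 60 × 18 = 1080.00, centroid at (-6.00, 133.00).
ΣA = 7080.00 mm², ΣAx_c = 378720.00 mm³, ΣAy_c = 364440.00 mm³.
x_c = 378720.00/7080.00 = 53.49 mm; y_c = 364440.00/7080.00 = 51.47 mm.

x_c = 53.49 mm, y_c = 51.47 mm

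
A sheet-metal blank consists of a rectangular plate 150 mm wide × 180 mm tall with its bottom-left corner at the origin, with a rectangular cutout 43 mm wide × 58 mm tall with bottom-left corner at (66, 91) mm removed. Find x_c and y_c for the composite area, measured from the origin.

x_c = 73.73 mm, y_c = 86.95 mm

plate: A = 150 × 180 = 27000.00, centroid at (75.00, 90.00).
hole: A = −(43 × 58) = -2494.00, centroid at (87.50, 120.00).
ΣA = 24506.00 mm², ΣAx_c = 1806775.00 mm³, ΣAy_c = 2130720.00 mm³.
x_c = 1806775.00/24506.00 = 73.73 mm; y_c = 2130720.00/24506.00 = 86.95 mm.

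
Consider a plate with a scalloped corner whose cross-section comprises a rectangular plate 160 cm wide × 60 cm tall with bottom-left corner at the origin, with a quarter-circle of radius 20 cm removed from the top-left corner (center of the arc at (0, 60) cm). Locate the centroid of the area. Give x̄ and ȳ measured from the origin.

Part | A | x̄ᵢ | ȳᵢ | A·x̄ᵢ | A·ȳᵢ
plate | 9600.00 | 80.00 | 30.00 | 768000.00 | 288000.00
removed quarter-circle | -314.16 | 8.49 | 51.51 | -2666.67 | -16182.89
Σ | 9285.84 |  |  | 765333.33 | 271817.11
x̄ = 765333.33 / 9285.84 = 82.42 cm
ȳ = 271817.11 / 9285.84 = 29.27 cm

x̄ = 82.42 cm, ȳ = 29.27 cm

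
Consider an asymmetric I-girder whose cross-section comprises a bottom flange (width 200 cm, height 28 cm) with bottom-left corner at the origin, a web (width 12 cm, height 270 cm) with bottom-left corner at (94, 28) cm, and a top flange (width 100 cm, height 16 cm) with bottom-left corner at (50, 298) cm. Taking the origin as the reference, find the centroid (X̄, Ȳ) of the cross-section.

X̄ = 100.00 cm, Ȳ = 104.99 cm

bottom flange: A = 200 × 28 = 5600.00, centroid at (100.00, 14.00).
web: A = 12 × 270 = 3240.00, centroid at (100.00, 163.00).
top flange: A = 100 × 16 = 1600.00, centroid at (100.00, 306.00).
ΣA = 10440.00 cm², ΣAX̄ = 1044000.00 cm³, ΣAȲ = 1096120.00 cm³.
X̄ = 1044000.00/10440.00 = 100.00 cm; Ȳ = 1096120.00/10440.00 = 104.99 cm.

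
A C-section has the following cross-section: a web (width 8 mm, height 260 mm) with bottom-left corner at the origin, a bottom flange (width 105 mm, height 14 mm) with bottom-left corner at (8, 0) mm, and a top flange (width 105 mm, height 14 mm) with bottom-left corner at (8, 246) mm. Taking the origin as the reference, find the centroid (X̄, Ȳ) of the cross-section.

Part | A | x̄ᵢ | ȳᵢ | A·x̄ᵢ | A·ȳᵢ
web | 2080.00 | 4.00 | 130.00 | 8320.00 | 270400.00
bottom flange | 1470.00 | 60.50 | 7.00 | 88935.00 | 10290.00
top flange | 1470.00 | 60.50 | 253.00 | 88935.00 | 371910.00
Σ | 5020.00 |  |  | 186190.00 | 652600.00
X̄ = 186190.00 / 5020.00 = 37.09 mm
Ȳ = 652600.00 / 5020.00 = 130.00 mm

X̄ = 37.09 mm, Ȳ = 130.00 mm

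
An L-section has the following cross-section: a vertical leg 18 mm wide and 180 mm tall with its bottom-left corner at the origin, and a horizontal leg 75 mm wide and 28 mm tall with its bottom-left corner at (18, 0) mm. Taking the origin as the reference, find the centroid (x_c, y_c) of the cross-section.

x_c = 27.29 mm, y_c = 60.11 mm

vertical leg: A = 18 × 180 = 3240.00, centroid at (9.00, 90.00).
horizontal leg: A = 75 × 28 = 2100.00, centroid at (55.50, 14.00).
ΣA = 5340.00 mm²
ΣAx_c = (3240.00)(9.00) + (2100.00)(55.50) = 145710.00 mm³
ΣAy_c = (3240.00)(90.00) + (2100.00)(14.00) = 321000.00 mm³
x_c = 145710.00 / 5340.00 = 27.29 mm
y_c = 321000.00 / 5340.00 = 60.11 mm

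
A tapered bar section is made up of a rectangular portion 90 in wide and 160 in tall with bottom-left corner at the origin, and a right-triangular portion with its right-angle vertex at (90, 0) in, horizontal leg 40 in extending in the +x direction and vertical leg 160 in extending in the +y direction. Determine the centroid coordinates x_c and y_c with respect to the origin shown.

rectangular portion: A = 90 × 160 = 14400.00, centroid at (45.00, 80.00).
triangular portion: A = ½·40·160 = 3200.00, centroid at (103.33, 53.33).
ΣA = 17600.00 in², ΣAx_c = 978666.67 in³, ΣAy_c = 1322666.67 in³.
x_c = 978666.67/17600.00 = 55.61 in; y_c = 1322666.67/17600.00 = 75.15 in.

x_c = 55.61 in, y_c = 75.15 in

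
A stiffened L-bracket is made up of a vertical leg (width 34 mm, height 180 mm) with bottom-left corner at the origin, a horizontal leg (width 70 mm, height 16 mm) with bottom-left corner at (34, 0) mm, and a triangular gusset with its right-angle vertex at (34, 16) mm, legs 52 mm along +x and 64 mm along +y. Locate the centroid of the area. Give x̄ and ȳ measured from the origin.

vertical leg: A = 34 × 180 = 6120.00, centroid at (17.00, 90.00).
horizontal leg: A = 70 × 16 = 1120.00, centroid at (69.00, 8.00).
gusset: A = ½·52·64 = 1664.00, centroid at (51.33, 37.33).
ΣA = 8904.00 mm²
ΣAx̄ = (6120.00)(17.00) + (1120.00)(69.00) + (1664.00)(51.33) = 266738.67 mm³
ΣAȳ = (6120.00)(90.00) + (1120.00)(8.00) + (1664.00)(37.33) = 621882.67 mm³
x̄ = 266738.67 / 8904.00 = 29.96 mm
ȳ = 621882.67 / 8904.00 = 69.84 mm

x̄ = 29.96 mm, ȳ = 69.84 mm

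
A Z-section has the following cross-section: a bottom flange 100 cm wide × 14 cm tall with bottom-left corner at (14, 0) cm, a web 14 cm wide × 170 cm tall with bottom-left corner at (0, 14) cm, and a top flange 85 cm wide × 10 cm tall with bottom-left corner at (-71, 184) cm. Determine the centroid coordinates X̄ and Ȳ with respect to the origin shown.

bottom flange: A = 100 × 14 = 1400.00, centroid at (64.00, 7.00).
web: A = 14 × 170 = 2380.00, centroid at (7.00, 99.00).
top flange: A = 85 × 10 = 850.00, centroid at (-28.50, 189.00).
ΣA = 4630.00 cm², ΣAX̄ = 82035.00 cm³, ΣAȲ = 406070.00 cm³.
X̄ = 82035.00/4630.00 = 17.72 cm; Ȳ = 406070.00/4630.00 = 87.70 cm.

X̄ = 17.72 cm, Ȳ = 87.70 cm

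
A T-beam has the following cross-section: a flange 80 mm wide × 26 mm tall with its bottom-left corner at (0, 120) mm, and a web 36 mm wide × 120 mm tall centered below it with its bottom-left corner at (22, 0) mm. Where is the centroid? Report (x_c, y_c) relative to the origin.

web: A = 36 × 120 = 4320.00, centroid at (40.00, 60.00).
flange: A = 80 × 26 = 2080.00, centroid at (40.00, 133.00).
ΣA = 6400.00 mm², ΣAx_c = 256000.00 mm³, ΣAy_c = 535840.00 mm³.
x_c = 256000.00/6400.00 = 40.00 mm; y_c = 535840.00/6400.00 = 83.72 mm.

x_c = 40.00 mm, y_c = 83.72 mm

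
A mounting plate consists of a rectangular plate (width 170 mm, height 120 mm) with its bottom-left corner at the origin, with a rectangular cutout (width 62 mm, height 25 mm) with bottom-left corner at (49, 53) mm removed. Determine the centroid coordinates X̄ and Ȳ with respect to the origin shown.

X̄ = 85.41 mm, Ȳ = 59.55 mm

plate: A = 170 × 120 = 20400.00, centroid at (85.00, 60.00).
hole: A = −(62 × 25) = -1550.00, centroid at (80.00, 65.50).
ΣA = 18850.00 mm²
ΣAX̄ = (20400.00)(85.00) + (-1550.00)(80.00) = 1610000.00 mm³
ΣAȲ = (20400.00)(60.00) + (-1550.00)(65.50) = 1122475.00 mm³
X̄ = 1610000.00 / 18850.00 = 85.41 mm
Ȳ = 1122475.00 / 18850.00 = 59.55 mm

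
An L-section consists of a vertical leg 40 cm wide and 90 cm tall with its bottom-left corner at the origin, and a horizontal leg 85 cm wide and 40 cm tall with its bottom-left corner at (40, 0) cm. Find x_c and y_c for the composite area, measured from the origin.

vertical leg: A = 40 × 90 = 3600.00, centroid at (20.00, 45.00).
horizontal leg: A = 85 × 40 = 3400.00, centroid at (82.50, 20.00).
ΣA = 7000.00 cm², ΣAx_c = 352500.00 cm³, ΣAy_c = 230000.00 cm³.
x_c = 352500.00/7000.00 = 50.36 cm; y_c = 230000.00/7000.00 = 32.86 cm.

x_c = 50.36 cm, y_c = 32.86 cm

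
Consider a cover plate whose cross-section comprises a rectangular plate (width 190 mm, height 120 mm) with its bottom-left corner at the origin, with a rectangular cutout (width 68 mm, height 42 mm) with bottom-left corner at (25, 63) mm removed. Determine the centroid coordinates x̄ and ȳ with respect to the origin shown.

x̄ = 100.16 mm, ȳ = 56.56 mm

plate: A = 190 × 120 = 22800.00, centroid at (95.00, 60.00).
hole: A = −(68 × 42) = -2856.00, centroid at (59.00, 84.00).
ΣA = 19944.00 mm², ΣAx̄ = 1997496.00 mm³, ΣAȳ = 1128096.00 mm³.
x̄ = 1997496.00/19944.00 = 100.16 mm; ȳ = 1128096.00/19944.00 = 56.56 mm.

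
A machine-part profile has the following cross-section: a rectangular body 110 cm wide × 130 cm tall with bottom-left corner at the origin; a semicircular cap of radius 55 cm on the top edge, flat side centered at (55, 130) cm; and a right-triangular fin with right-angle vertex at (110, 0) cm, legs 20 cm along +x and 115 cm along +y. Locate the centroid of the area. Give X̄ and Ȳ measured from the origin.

X̄ = 58.51 cm, Ȳ = 84.26 cm

rectangular body: A = 110 × 130 = 14300.00, centroid at (55.00, 65.00).
semicircular top: A = ½π·55² = 4751.66, centroid at (55.00, 153.34).
triangular fin: A = ½·20·115 = 1150.00, centroid at (116.67, 38.33).
ΣA = 20201.66 cm²
ΣAX̄ = (14300.00)(55.00) + (4751.66)(55.00) + (1150.00)(116.67) = 1182007.91 cm³
ΣAȲ = (14300.00)(65.00) + (4751.66)(153.34) + (1150.00)(38.33) = 1702215.66 cm³
X̄ = 1182007.91 / 20201.66 = 58.51 cm
Ȳ = 1702215.66 / 20201.66 = 84.26 cm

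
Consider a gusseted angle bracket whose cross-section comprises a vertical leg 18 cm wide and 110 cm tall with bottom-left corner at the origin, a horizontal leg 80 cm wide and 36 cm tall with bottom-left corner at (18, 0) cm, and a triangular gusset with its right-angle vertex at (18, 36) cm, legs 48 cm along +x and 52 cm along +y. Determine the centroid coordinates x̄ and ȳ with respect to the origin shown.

x̄ = 37.21 cm, ȳ = 37.21 cm

vertical leg: A = 18 × 110 = 1980.00, centroid at (9.00, 55.00).
horizontal leg: A = 80 × 36 = 2880.00, centroid at (58.00, 18.00).
gusset: A = ½·48·52 = 1248.00, centroid at (34.00, 53.33).
ΣA = 6108.00 cm², ΣAx̄ = 227292.00 cm³, ΣAȳ = 227300.00 cm³.
x̄ = 227292.00/6108.00 = 37.21 cm; ȳ = 227300.00/6108.00 = 37.21 cm.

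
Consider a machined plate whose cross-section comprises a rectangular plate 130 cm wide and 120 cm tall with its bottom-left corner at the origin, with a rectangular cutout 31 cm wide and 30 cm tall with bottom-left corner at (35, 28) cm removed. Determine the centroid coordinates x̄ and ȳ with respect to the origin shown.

plate: A = 130 × 120 = 15600.00, centroid at (65.00, 60.00).
hole: A = −(31 × 30) = -930.00, centroid at (50.50, 43.00).
ΣA = 14670.00 cm²
ΣAx̄ = (15600.00)(65.00) + (-930.00)(50.50) = 967035.00 cm³
ΣAȳ = (15600.00)(60.00) + (-930.00)(43.00) = 896010.00 cm³
x̄ = 967035.00 / 14670.00 = 65.92 cm
ȳ = 896010.00 / 14670.00 = 61.08 cm

x̄ = 65.92 cm, ȳ = 61.08 cm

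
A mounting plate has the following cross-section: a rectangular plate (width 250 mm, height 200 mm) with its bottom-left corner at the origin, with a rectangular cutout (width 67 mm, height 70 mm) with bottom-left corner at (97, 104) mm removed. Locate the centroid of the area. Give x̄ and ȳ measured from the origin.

x̄ = 124.43 mm, ȳ = 95.96 mm

Part | A | x̄ᵢ | ȳᵢ | A·x̄ᵢ | A·ȳᵢ
plate | 50000.00 | 125.00 | 100.00 | 6250000.00 | 5000000.00
hole | -4690.00 | 130.50 | 139.00 | -612045.00 | -651910.00
Σ | 45310.00 |  |  | 5637955.00 | 4348090.00
x̄ = 5637955.00 / 45310.00 = 124.43 mm
ȳ = 4348090.00 / 45310.00 = 95.96 mm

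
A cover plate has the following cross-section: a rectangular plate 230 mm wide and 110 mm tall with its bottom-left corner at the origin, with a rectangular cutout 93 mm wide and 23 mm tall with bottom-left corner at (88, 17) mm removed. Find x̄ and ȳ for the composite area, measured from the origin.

x̄ = 113.20 mm, ȳ = 57.45 mm

plate: A = 230 × 110 = 25300.00, centroid at (115.00, 55.00).
hole: A = −(93 × 23) = -2139.00, centroid at (134.50, 28.50).
ΣA = 23161.00 mm², ΣAx̄ = 2621804.50 mm³, ΣAȳ = 1330538.50 mm³.
x̄ = 2621804.50/23161.00 = 113.20 mm; ȳ = 1330538.50/23161.00 = 57.45 mm.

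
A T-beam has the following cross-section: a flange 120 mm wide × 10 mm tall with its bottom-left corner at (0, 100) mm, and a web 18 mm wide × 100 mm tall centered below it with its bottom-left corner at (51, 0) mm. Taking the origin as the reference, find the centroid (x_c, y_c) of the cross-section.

x_c = 60.00 mm, y_c = 72.00 mm

web: A = 18 × 100 = 1800.00, centroid at (60.00, 50.00).
flange: A = 120 × 10 = 1200.00, centroid at (60.00, 105.00).
ΣA = 3000.00 mm²
ΣAx_c = (1800.00)(60.00) + (1200.00)(60.00) = 180000.00 mm³
ΣAy_c = (1800.00)(50.00) + (1200.00)(105.00) = 216000.00 mm³
x_c = 180000.00 / 3000.00 = 60.00 mm
y_c = 216000.00 / 3000.00 = 72.00 mm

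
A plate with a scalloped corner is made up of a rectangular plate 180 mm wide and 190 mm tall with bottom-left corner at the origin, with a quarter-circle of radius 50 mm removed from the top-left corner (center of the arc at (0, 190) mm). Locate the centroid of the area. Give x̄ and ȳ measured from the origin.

x̄ = 94.19 mm, ȳ = 90.51 mm

plate: A = 180 × 190 = 34200.00, centroid at (90.00, 95.00).
removed quarter-circle: A = −¼π·50² = -1963.50, centroid at (21.22, 168.78).
ΣA = 32236.50 mm², ΣAx̄ = 3036333.33 mm³, ΣAȳ = 2917602.54 mm³.
x̄ = 3036333.33/32236.50 = 94.19 mm; ȳ = 2917602.54/32236.50 = 90.51 mm.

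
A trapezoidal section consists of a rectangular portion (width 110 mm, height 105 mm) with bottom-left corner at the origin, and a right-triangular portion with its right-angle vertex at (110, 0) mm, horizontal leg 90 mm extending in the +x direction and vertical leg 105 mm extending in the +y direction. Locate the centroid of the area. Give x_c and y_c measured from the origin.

x_c = 79.68 mm, y_c = 47.42 mm

Part | A | x̄ᵢ | ȳᵢ | A·x̄ᵢ | A·ȳᵢ
rectangular portion | 11550.00 | 55.00 | 52.50 | 635250.00 | 606375.00
triangular portion | 4725.00 | 140.00 | 35.00 | 661500.00 | 165375.00
Σ | 16275.00 |  |  | 1296750.00 | 771750.00
x_c = 1296750.00 / 16275.00 = 79.68 mm
y_c = 771750.00 / 16275.00 = 47.42 mm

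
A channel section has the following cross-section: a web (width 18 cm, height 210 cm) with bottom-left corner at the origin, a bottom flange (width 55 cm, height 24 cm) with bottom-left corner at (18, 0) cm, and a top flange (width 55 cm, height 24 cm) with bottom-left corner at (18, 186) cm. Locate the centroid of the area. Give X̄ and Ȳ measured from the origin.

X̄ = 24.01 cm, Ȳ = 105.00 cm

Part | A | x̄ᵢ | ȳᵢ | A·x̄ᵢ | A·ȳᵢ
web | 3780.00 | 9.00 | 105.00 | 34020.00 | 396900.00
bottom flange | 1320.00 | 45.50 | 12.00 | 60060.00 | 15840.00
top flange | 1320.00 | 45.50 | 198.00 | 60060.00 | 261360.00
Σ | 6420.00 |  |  | 154140.00 | 674100.00
X̄ = 154140.00 / 6420.00 = 24.01 cm
Ȳ = 674100.00 / 6420.00 = 105.00 cm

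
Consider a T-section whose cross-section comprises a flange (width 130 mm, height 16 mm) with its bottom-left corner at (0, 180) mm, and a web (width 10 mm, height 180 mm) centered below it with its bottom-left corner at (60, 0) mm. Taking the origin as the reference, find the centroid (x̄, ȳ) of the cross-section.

x̄ = 65.00 mm, ȳ = 142.54 mm

web: A = 10 × 180 = 1800.00, centroid at (65.00, 90.00).
flange: A = 130 × 16 = 2080.00, centroid at (65.00, 188.00).
ΣA = 3880.00 mm², ΣAx̄ = 252200.00 mm³, ΣAȳ = 553040.00 mm³.
x̄ = 252200.00/3880.00 = 65.00 mm; ȳ = 553040.00/3880.00 = 142.54 mm.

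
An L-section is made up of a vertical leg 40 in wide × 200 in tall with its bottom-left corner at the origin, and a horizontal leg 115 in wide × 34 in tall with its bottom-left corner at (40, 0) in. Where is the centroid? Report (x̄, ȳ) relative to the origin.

x̄ = 45.44 in, ȳ = 72.75 in

vertical leg: A = 40 × 200 = 8000.00, centroid at (20.00, 100.00).
horizontal leg: A = 115 × 34 = 3910.00, centroid at (97.50, 17.00).
ΣA = 11910.00 in², ΣAx̄ = 541225.00 in³, ΣAȳ = 866470.00 in³.
x̄ = 541225.00/11910.00 = 45.44 in; ȳ = 866470.00/11910.00 = 72.75 in.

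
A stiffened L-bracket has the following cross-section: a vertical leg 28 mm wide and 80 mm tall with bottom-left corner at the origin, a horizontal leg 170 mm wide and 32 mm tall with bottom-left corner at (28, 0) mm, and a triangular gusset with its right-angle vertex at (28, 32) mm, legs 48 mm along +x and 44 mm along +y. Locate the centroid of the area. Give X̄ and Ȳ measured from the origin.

X̄ = 79.27 mm, Ȳ = 25.86 mm

Part | A | x̄ᵢ | ȳᵢ | A·x̄ᵢ | A·ȳᵢ
vertical leg | 2240.00 | 14.00 | 40.00 | 31360.00 | 89600.00
horizontal leg | 5440.00 | 113.00 | 16.00 | 614720.00 | 87040.00
gusset | 1056.00 | 44.00 | 46.67 | 46464.00 | 49280.00
Σ | 8736.00 |  |  | 692544.00 | 225920.00
X̄ = 692544.00 / 8736.00 = 79.27 mm
Ȳ = 225920.00 / 8736.00 = 25.86 mm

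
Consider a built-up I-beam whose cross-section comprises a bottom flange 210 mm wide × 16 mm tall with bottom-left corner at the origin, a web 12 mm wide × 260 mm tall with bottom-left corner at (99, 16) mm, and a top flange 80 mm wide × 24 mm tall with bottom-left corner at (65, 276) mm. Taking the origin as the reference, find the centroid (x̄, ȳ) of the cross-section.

x̄ = 105.00 mm, ȳ = 123.26 mm

Part | A | x̄ᵢ | ȳᵢ | A·x̄ᵢ | A·ȳᵢ
bottom flange | 3360.00 | 105.00 | 8.00 | 352800.00 | 26880.00
web | 3120.00 | 105.00 | 146.00 | 327600.00 | 455520.00
top flange | 1920.00 | 105.00 | 288.00 | 201600.00 | 552960.00
Σ | 8400.00 |  |  | 882000.00 | 1035360.00
x̄ = 882000.00 / 8400.00 = 105.00 mm
ȳ = 1035360.00 / 8400.00 = 123.26 mm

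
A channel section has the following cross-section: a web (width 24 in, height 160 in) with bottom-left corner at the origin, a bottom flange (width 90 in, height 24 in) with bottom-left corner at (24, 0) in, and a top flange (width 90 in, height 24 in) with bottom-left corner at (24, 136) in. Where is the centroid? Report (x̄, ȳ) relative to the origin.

x̄ = 42.18 in, ȳ = 80.00 in

web: A = 24 × 160 = 3840.00, centroid at (12.00, 80.00).
bottom flange: A = 90 × 24 = 2160.00, centroid at (69.00, 12.00).
top flange: A = 90 × 24 = 2160.00, centroid at (69.00, 148.00).
ΣA = 8160.00 in², ΣAx̄ = 344160.00 in³, ΣAȳ = 652800.00 in³.
x̄ = 344160.00/8160.00 = 42.18 in; ȳ = 652800.00/8160.00 = 80.00 in.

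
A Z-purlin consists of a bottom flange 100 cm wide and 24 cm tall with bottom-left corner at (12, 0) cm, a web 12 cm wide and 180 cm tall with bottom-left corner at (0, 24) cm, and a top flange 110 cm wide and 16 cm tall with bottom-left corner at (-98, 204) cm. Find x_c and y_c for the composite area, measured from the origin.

x_c = 13.62 cm, y_c = 102.56 cm

bottom flange: A = 100 × 24 = 2400.00, centroid at (62.00, 12.00).
web: A = 12 × 180 = 2160.00, centroid at (6.00, 114.00).
top flange: A = 110 × 16 = 1760.00, centroid at (-43.00, 212.00).
ΣA = 6320.00 cm², ΣAx_c = 86080.00 cm³, ΣAy_c = 648160.00 cm³.
x_c = 86080.00/6320.00 = 13.62 cm; y_c = 648160.00/6320.00 = 102.56 cm.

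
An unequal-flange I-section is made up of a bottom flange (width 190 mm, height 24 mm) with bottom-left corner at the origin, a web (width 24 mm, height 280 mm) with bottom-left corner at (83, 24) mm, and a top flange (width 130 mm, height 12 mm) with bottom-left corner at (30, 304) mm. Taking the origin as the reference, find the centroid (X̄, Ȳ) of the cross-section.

X̄ = 95.00 mm, Ȳ = 127.76 mm

bottom flange: A = 190 × 24 = 4560.00, centroid at (95.00, 12.00).
web: A = 24 × 280 = 6720.00, centroid at (95.00, 164.00).
top flange: A = 130 × 12 = 1560.00, centroid at (95.00, 310.00).
ΣA = 12840.00 mm², ΣAX̄ = 1219800.00 mm³, ΣAȲ = 1640400.00 mm³.
X̄ = 1219800.00/12840.00 = 95.00 mm; Ȳ = 1640400.00/12840.00 = 127.76 mm.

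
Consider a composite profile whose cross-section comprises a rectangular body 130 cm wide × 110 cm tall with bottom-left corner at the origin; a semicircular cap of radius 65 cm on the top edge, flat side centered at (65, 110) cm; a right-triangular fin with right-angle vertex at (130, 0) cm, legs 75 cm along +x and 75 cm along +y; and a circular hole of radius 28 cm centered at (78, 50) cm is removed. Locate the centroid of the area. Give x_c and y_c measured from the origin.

rectangular body: A = 130 × 110 = 14300.00, centroid at (65.00, 55.00).
semicircular top: A = ½π·65² = 6636.61, centroid at (65.00, 137.59).
triangular fin: A = ½·75·75 = 2812.50, centroid at (155.00, 25.00).
hole: A = −π·28² = -2463.01, centroid at (78.00, 50.00).
ΣA = 21286.11 cm²
ΣAx_c = (14300.00)(65.00) + (6636.61)(65.00) + (2812.50)(155.00) + (-2463.01)(78.00) = 1604702.77 cm³
ΣAy_c = (14300.00)(55.00) + (6636.61)(137.59) + (2812.50)(25.00) + (-2463.01)(50.00) = 1646772.99 cm³
x_c = 1604702.77 / 21286.11 = 75.39 cm
y_c = 1646772.99 / 21286.11 = 77.36 cm

x_c = 75.39 cm, y_c = 77.36 cm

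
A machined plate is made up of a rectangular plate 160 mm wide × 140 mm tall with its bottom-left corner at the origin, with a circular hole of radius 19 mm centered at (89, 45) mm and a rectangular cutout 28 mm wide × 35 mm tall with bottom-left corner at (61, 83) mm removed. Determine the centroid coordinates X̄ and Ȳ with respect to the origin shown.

X̄ = 79.74 mm, Ȳ = 69.92 mm

plate: A = 160 × 140 = 22400.00, centroid at (80.00, 70.00).
hole 1: A = −π·19² = -1134.11, centroid at (89.00, 45.00).
hole 2: A = −(28 × 35) = -980.00, centroid at (75.00, 100.50).
ΣA = 20285.89 mm²
ΣAX̄ = (22400.00)(80.00) + (-1134.11)(89.00) + (-980.00)(75.00) = 1617563.77 mm³
ΣAȲ = (22400.00)(70.00) + (-1134.11)(45.00) + (-980.00)(100.50) = 1418474.83 mm³
X̄ = 1617563.77 / 20285.89 = 79.74 mm
Ȳ = 1418474.83 / 20285.89 = 69.92 mm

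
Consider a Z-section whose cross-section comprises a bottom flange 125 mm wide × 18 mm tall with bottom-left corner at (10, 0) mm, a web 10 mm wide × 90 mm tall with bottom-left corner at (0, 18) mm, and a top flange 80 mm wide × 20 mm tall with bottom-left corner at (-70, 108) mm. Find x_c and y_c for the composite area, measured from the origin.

bottom flange: A = 125 × 18 = 2250.00, centroid at (72.50, 9.00).
web: A = 10 × 90 = 900.00, centroid at (5.00, 63.00).
top flange: A = 80 × 20 = 1600.00, centroid at (-30.00, 118.00).
ΣA = 4750.00 mm²
ΣAx_c = (2250.00)(72.50) + (900.00)(5.00) + (1600.00)(-30.00) = 119625.00 mm³
ΣAy_c = (2250.00)(9.00) + (900.00)(63.00) + (1600.00)(118.00) = 265750.00 mm³
x_c = 119625.00 / 4750.00 = 25.18 mm
y_c = 265750.00 / 4750.00 = 55.95 mm

x_c = 25.18 mm, y_c = 55.95 mm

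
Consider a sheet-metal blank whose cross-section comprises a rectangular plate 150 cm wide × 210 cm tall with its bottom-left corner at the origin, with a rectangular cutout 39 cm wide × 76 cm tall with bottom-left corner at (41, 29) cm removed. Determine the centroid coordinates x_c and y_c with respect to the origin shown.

plate: A = 150 × 210 = 31500.00, centroid at (75.00, 105.00).
hole: A = −(39 × 76) = -2964.00, centroid at (60.50, 67.00).
ΣA = 28536.00 cm²
ΣAx_c = (31500.00)(75.00) + (-2964.00)(60.50) = 2183178.00 cm³
ΣAy_c = (31500.00)(105.00) + (-2964.00)(67.00) = 3108912.00 cm³
x_c = 2183178.00 / 28536.00 = 76.51 cm
y_c = 3108912.00 / 28536.00 = 108.95 cm

x_c = 76.51 cm, y_c = 108.95 cm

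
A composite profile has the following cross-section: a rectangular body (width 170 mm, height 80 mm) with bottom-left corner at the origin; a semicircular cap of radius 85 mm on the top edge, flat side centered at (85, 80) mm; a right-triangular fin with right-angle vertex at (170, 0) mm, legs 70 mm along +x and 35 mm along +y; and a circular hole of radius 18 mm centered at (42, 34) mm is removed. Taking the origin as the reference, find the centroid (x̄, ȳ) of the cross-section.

x̄ = 92.02 mm, ȳ = 73.18 mm

Part | A | x̄ᵢ | ȳᵢ | A·x̄ᵢ | A·ȳᵢ
rectangular body | 13600.00 | 85.00 | 40.00 | 1156000.00 | 544000.00
semicircular top | 11349.00 | 85.00 | 116.08 | 964665.29 | 1317336.94
triangular fin | 1225.00 | 193.33 | 11.67 | 236833.33 | 14291.67
hole | -1017.88 | 42.00 | 34.00 | -42750.79 | -34607.78
Σ | 25156.13 |  |  | 2314747.83 | 1841020.83
x̄ = 2314747.83 / 25156.13 = 92.02 mm
ȳ = 1841020.83 / 25156.13 = 73.18 mm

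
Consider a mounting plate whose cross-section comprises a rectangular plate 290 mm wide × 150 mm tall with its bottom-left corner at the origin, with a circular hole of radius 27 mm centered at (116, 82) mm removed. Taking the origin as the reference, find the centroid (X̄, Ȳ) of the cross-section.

plate: A = 290 × 150 = 43500.00, centroid at (145.00, 75.00).
hole: A = −π·27² = -2290.22, centroid at (116.00, 82.00).
ΣA = 41209.78 mm²
ΣAX̄ = (43500.00)(145.00) + (-2290.22)(116.00) = 6041834.36 mm³
ΣAȲ = (43500.00)(75.00) + (-2290.22)(82.00) = 3074701.87 mm³
X̄ = 6041834.36 / 41209.78 = 146.61 mm
Ȳ = 3074701.87 / 41209.78 = 74.61 mm

X̄ = 146.61 mm, Ȳ = 74.61 mm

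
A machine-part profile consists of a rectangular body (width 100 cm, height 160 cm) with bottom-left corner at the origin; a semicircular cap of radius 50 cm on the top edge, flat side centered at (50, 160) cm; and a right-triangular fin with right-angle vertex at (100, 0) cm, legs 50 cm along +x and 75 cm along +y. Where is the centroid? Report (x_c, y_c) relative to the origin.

rectangular body: A = 100 × 160 = 16000.00, centroid at (50.00, 80.00).
semicircular top: A = ½π·50² = 3926.99, centroid at (50.00, 181.22).
triangular fin: A = ½·50·75 = 1875.00, centroid at (116.67, 25.00).
ΣA = 21801.99 cm², ΣAx_c = 1215099.54 cm³, ΣAy_c = 2038526.86 cm³.
x_c = 1215099.54/21801.99 = 55.73 cm; y_c = 2038526.86/21801.99 = 93.50 cm.

x_c = 55.73 cm, y_c = 93.50 cm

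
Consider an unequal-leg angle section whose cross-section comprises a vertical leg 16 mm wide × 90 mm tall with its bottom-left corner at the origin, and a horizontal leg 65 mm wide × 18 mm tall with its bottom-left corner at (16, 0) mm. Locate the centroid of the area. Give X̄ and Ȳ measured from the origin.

vertical leg: A = 16 × 90 = 1440.00, centroid at (8.00, 45.00).
horizontal leg: A = 65 × 18 = 1170.00, centroid at (48.50, 9.00).
ΣA = 2610.00 mm², ΣAX̄ = 68265.00 mm³, ΣAȲ = 75330.00 mm³.
X̄ = 68265.00/2610.00 = 26.16 mm; Ȳ = 75330.00/2610.00 = 28.86 mm.

X̄ = 26.16 mm, Ȳ = 28.86 mm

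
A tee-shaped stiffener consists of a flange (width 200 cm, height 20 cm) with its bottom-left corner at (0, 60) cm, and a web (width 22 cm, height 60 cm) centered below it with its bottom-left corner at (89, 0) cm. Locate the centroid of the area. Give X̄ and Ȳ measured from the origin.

X̄ = 100.00 cm, Ȳ = 60.08 cm

Part | A | x̄ᵢ | ȳᵢ | A·x̄ᵢ | A·ȳᵢ
web | 1320.00 | 100.00 | 30.00 | 132000.00 | 39600.00
flange | 4000.00 | 100.00 | 70.00 | 400000.00 | 280000.00
Σ | 5320.00 |  |  | 532000.00 | 319600.00
X̄ = 532000.00 / 5320.00 = 100.00 cm
Ȳ = 319600.00 / 5320.00 = 60.08 cm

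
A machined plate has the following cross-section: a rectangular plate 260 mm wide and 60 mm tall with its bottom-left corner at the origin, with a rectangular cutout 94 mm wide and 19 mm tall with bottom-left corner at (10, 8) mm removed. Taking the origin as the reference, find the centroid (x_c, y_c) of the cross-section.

plate: A = 260 × 60 = 15600.00, centroid at (130.00, 30.00).
hole: A = −(94 × 19) = -1786.00, centroid at (57.00, 17.50).
ΣA = 13814.00 mm², ΣAx_c = 1926198.00 mm³, ΣAy_c = 436745.00 mm³.
x_c = 1926198.00/13814.00 = 139.44 mm; y_c = 436745.00/13814.00 = 31.62 mm.

x_c = 139.44 mm, y_c = 31.62 mm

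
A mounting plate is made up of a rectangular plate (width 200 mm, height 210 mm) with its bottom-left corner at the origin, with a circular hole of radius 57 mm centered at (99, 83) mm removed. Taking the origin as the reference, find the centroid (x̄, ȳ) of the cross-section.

x̄ = 100.32 mm, ȳ = 112.06 mm

plate: A = 200 × 210 = 42000.00, centroid at (100.00, 105.00).
hole: A = −π·57² = -10207.03, centroid at (99.00, 83.00).
ΣA = 31792.97 mm²
ΣAx̄ = (42000.00)(100.00) + (-10207.03)(99.00) = 3189503.58 mm³
ΣAȳ = (42000.00)(105.00) + (-10207.03)(83.00) = 3562816.13 mm³
x̄ = 3189503.58 / 31792.97 = 100.32 mm
ȳ = 3562816.13 / 31792.97 = 112.06 mm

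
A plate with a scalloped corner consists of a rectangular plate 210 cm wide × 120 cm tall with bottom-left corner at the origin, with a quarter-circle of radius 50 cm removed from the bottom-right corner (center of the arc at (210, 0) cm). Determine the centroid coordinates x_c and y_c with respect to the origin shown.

plate: A = 210 × 120 = 25200.00, centroid at (105.00, 60.00).
removed quarter-circle: A = −¼π·50² = -1963.50, centroid at (188.78, 21.22).
ΣA = 23236.50 cm²
ΣAx_c = (25200.00)(105.00) + (-1963.50)(188.78) = 2275332.63 cm³
ΣAy_c = (25200.00)(60.00) + (-1963.50)(21.22) = 1470333.33 cm³
x_c = 2275332.63 / 23236.50 = 97.92 cm
y_c = 1470333.33 / 23236.50 = 63.28 cm

x_c = 97.92 cm, y_c = 63.28 cm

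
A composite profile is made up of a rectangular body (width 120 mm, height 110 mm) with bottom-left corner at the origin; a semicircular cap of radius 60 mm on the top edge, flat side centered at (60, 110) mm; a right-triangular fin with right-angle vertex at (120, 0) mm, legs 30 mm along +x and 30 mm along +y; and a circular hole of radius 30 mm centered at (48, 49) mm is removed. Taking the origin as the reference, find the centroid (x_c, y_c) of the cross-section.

rectangular body: A = 120 × 110 = 13200.00, centroid at (60.00, 55.00).
semicircular top: A = ½π·60² = 5654.87, centroid at (60.00, 135.46).
triangular fin: A = ½·30·30 = 450.00, centroid at (130.00, 10.00).
hole: A = −π·30² = -2827.43, centroid at (48.00, 49.00).
ΣA = 16477.43 mm², ΣAx_c = 1054075.20 mm³, ΣAy_c = 1357991.11 mm³.
x_c = 1054075.20/16477.43 = 63.97 mm; y_c = 1357991.11/16477.43 = 82.42 mm.

x_c = 63.97 mm, y_c = 82.42 mm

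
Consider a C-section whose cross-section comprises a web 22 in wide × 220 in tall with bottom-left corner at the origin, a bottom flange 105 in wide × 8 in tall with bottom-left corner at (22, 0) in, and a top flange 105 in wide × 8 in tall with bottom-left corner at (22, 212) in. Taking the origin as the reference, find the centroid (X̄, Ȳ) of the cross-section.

Part | A | x̄ᵢ | ȳᵢ | A·x̄ᵢ | A·ȳᵢ
web | 4840.00 | 11.00 | 110.00 | 53240.00 | 532400.00
bottom flange | 840.00 | 74.50 | 4.00 | 62580.00 | 3360.00
top flange | 840.00 | 74.50 | 216.00 | 62580.00 | 181440.00
Σ | 6520.00 |  |  | 178400.00 | 717200.00
X̄ = 178400.00 / 6520.00 = 27.36 in
Ȳ = 717200.00 / 6520.00 = 110.00 in

X̄ = 27.36 in, Ȳ = 110.00 in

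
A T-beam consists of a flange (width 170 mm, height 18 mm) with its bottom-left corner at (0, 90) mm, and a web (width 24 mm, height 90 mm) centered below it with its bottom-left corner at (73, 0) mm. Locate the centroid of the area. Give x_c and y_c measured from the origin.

web: A = 24 × 90 = 2160.00, centroid at (85.00, 45.00).
flange: A = 170 × 18 = 3060.00, centroid at (85.00, 99.00).
ΣA = 5220.00 mm²
ΣAx_c = (2160.00)(85.00) + (3060.00)(85.00) = 443700.00 mm³
ΣAy_c = (2160.00)(45.00) + (3060.00)(99.00) = 400140.00 mm³
x_c = 443700.00 / 5220.00 = 85.00 mm
y_c = 400140.00 / 5220.00 = 76.66 mm

x_c = 85.00 mm, y_c = 76.66 mm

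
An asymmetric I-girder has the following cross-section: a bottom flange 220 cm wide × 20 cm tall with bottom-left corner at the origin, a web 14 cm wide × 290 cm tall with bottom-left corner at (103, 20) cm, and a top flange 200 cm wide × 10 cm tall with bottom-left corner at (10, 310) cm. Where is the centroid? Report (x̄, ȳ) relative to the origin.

bottom flange: A = 220 × 20 = 4400.00, centroid at (110.00, 10.00).
web: A = 14 × 290 = 4060.00, centroid at (110.00, 165.00).
top flange: A = 200 × 10 = 2000.00, centroid at (110.00, 315.00).
ΣA = 10460.00 cm², ΣAx̄ = 1150600.00 cm³, ΣAȳ = 1343900.00 cm³.
x̄ = 1150600.00/10460.00 = 110.00 cm; ȳ = 1343900.00/10460.00 = 128.48 cm.

x̄ = 110.00 cm, ȳ = 128.48 cm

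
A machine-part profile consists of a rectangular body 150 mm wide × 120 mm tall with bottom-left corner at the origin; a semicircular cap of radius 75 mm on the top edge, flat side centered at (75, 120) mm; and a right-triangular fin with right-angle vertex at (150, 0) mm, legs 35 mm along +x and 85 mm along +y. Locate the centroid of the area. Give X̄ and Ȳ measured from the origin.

X̄ = 79.55 mm, Ȳ = 86.98 mm

rectangular body: A = 150 × 120 = 18000.00, centroid at (75.00, 60.00).
semicircular top: A = ½π·75² = 8835.73, centroid at (75.00, 151.83).
triangular fin: A = ½·35·85 = 1487.50, centroid at (161.67, 28.33).
ΣA = 28323.23 mm²
ΣAX̄ = (18000.00)(75.00) + (8835.73)(75.00) + (1487.50)(161.67) = 2253158.87 mm³
ΣAȲ = (18000.00)(60.00) + (8835.73)(151.83) + (1487.50)(28.33) = 2463683.35 mm³
X̄ = 2253158.87 / 28323.23 = 79.55 mm
Ȳ = 2463683.35 / 28323.23 = 86.98 mm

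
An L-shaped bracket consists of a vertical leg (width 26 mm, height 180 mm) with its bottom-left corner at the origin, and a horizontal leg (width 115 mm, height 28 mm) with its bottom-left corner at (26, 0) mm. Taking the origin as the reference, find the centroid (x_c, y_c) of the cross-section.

Part | A | x̄ᵢ | ȳᵢ | A·x̄ᵢ | A·ȳᵢ
vertical leg | 4680.00 | 13.00 | 90.00 | 60840.00 | 421200.00
horizontal leg | 3220.00 | 83.50 | 14.00 | 268870.00 | 45080.00
Σ | 7900.00 |  |  | 329710.00 | 466280.00
x_c = 329710.00 / 7900.00 = 41.74 mm
y_c = 466280.00 / 7900.00 = 59.02 mm

x_c = 41.74 mm, y_c = 59.02 mm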